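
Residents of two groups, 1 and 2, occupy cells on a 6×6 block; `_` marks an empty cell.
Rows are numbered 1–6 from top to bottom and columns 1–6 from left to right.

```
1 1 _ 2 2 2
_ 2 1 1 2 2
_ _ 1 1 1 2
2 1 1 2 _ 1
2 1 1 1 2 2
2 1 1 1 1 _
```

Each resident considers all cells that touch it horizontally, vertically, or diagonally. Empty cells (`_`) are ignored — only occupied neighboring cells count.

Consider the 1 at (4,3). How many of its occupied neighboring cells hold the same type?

Occupied neighbors of (4,3): (3,3)=1, (3,4)=1, (4,2)=1, (4,4)=2, (5,2)=1, (5,3)=1, (5,4)=1.
Same type (1): 6 of 7.

6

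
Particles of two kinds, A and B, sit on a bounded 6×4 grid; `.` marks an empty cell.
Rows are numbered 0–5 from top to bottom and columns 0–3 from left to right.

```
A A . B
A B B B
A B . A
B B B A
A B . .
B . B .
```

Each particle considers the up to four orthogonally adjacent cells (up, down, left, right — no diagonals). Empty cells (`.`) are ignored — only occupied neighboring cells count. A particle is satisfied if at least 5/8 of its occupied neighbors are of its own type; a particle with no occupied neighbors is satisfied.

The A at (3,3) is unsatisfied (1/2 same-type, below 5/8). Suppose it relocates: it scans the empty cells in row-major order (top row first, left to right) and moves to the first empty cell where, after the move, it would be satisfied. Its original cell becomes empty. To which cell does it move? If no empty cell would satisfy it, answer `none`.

Vacating (3,3). Empty cells in order:
  (0,2): 1/3 same-type → still unsatisfied.
  (2,2): 1/4 same-type → still unsatisfied.
  (4,2): 0/3 same-type → still unsatisfied.
  (4,3): 0/0 same-type → satisfied — stop here.

(4,3)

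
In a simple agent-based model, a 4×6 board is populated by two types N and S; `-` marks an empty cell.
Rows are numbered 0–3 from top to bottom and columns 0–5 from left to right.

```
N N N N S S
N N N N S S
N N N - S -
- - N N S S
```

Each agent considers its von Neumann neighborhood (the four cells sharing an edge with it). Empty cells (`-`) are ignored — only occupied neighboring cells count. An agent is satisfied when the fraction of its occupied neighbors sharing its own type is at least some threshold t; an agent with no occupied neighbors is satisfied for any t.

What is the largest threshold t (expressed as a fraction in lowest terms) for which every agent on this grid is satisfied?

1/2

(0,0)N 2/2
(0,1)N 3/3
(0,2)N 3/3
(0,3)N 2/3
(0,4)S 2/3
(0,5)S 2/2
(1,0)N 3/3
(1,1)N 4/4
(1,2)N 4/4
(1,3)N 2/3
(1,4)S 3/4
(1,5)S 2/2
(2,0)N 2/2
(2,1)N 3/3
(2,2)N 3/3
(2,4)S 2/2
(3,2)N 2/2
(3,3)N 1/2
(3,4)S 2/3
(3,5)S 1/1
The smallest same-type fraction is 1/2 at (3,3), which reduces to 1/2. Any threshold above that leaves this agent unsatisfied.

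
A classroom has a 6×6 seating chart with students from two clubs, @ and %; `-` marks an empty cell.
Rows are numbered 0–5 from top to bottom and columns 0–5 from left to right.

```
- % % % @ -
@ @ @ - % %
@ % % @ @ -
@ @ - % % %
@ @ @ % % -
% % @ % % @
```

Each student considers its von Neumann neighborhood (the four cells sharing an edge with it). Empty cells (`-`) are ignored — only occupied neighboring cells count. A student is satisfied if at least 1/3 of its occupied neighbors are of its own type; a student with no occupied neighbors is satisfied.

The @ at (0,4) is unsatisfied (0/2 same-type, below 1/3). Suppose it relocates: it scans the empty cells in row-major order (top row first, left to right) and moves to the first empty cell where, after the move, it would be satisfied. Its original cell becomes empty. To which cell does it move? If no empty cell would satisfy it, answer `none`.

Vacating (0,4). Empty cells in order:
  (0,0): 1/2 same-type → satisfied — stop here.

(0,0)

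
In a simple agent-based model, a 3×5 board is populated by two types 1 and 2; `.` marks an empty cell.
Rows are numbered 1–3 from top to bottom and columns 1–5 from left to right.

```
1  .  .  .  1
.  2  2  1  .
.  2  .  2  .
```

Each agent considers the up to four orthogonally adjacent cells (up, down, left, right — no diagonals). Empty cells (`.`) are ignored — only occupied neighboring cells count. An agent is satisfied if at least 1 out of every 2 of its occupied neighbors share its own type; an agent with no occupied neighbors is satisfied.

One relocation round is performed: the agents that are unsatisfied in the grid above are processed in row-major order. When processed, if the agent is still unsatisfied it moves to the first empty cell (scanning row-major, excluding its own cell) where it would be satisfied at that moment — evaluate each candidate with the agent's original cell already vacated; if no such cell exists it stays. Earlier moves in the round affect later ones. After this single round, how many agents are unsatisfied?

Initially unsatisfied (in order): (2,4), (3,4).
  (2,4) → (1,2).
  (3,4): now satisfied by earlier moves; stays.
Resulting grid:
1 1 . . 1
. 2 2 . .
. 2 . 2 .
All satisfied now.

0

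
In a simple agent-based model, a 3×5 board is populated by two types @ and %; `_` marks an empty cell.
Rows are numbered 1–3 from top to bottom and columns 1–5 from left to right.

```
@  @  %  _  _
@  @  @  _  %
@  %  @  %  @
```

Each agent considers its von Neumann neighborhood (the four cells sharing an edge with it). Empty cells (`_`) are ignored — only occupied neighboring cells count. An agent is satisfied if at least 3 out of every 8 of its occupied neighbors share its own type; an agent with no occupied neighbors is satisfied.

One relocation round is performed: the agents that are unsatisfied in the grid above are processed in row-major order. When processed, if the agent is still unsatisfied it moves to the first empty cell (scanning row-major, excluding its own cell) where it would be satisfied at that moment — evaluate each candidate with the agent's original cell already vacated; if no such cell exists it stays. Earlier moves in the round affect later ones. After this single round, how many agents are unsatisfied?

0

Initially unsatisfied (in order): (1,3), (2,5), (3,2), (3,3), (3,4), (3,5).
  (1,3) → (1,4).
  (2,5) → (1,5).
  (3,2) → (2,4).
  (3,3): now satisfied by earlier moves; stays.
  (3,4) → (2,5).
  (3,5) → (1,3).
Resulting grid:
@ @ @ % %
@ @ @ % %
@ _ @ _ _
All satisfied now.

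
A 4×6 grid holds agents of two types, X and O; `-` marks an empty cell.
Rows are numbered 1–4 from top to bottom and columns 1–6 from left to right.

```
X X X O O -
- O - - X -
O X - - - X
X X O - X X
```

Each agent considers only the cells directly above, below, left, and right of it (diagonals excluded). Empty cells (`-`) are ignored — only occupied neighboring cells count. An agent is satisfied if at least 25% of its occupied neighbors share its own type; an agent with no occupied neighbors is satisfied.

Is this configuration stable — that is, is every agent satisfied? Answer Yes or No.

No

(1,1)X 1/1 ok
(1,2)X 2/3 ok
(1,3)X 1/2 ok
(1,4)O 1/2 ok
(1,5)O 1/2 ok
(2,2)O 0/2 unhappy
(2,5)X 0/1 unhappy
(3,1)O 0/2 unhappy
(3,2)X 1/3 ok
(3,6)X 1/1 ok
(4,1)X 1/2 ok
(4,2)X 2/3 ok
(4,3)O 0/1 unhappy
(4,5)X 1/1 ok
(4,6)X 2/2 ok
For instance (2,2) has only 0/2 same-type neighbors, below 1/4.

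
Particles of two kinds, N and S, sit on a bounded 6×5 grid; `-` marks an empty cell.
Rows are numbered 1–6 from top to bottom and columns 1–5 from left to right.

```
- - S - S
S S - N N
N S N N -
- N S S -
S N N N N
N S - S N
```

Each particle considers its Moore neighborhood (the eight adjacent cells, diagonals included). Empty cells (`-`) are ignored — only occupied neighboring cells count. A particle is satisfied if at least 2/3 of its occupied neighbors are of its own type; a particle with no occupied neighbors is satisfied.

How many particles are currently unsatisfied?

Row 1: (1,3)S 1/2 ✗ · (1,5)S 0/2 ✗
Row 2: (2,1)S 2/3 ✓ · (2,2)S 3/5 ✗ · (2,4)N 3/5 ✗ · (2,5)N 2/3 ✓
Row 3: (3,1)N 1/4 ✗ · (3,2)S 3/6 ✗ · (3,3)N 3/7 ✗ · (3,4)N 3/5 ✗
Row 4: (4,2)N 4/7 ✗ · (4,3)S 2/8 ✗ · (4,4)S 1/6 ✗
Row 5: (5,1)S 1/4 ✗ · (5,2)N 3/6 ✗ · (5,3)N 3/7 ✗ · (5,4)N 3/6 ✗ · (5,5)N 2/4 ✗
Row 6: (6,1)N 1/3 ✗ · (6,2)S 1/4 ✗ · (6,4)S 0/4 ✗ · (6,5)N 2/3 ✓
Unsatisfied: (1,3), (1,5), (2,2), (2,4), (3,1), (3,2), (3,3), (3,4), (4,2), (4,3), (4,4), (5,1), (5,2), (5,3), (5,4), (5,5), (6,1), (6,2), (6,4) — 19 in total.

19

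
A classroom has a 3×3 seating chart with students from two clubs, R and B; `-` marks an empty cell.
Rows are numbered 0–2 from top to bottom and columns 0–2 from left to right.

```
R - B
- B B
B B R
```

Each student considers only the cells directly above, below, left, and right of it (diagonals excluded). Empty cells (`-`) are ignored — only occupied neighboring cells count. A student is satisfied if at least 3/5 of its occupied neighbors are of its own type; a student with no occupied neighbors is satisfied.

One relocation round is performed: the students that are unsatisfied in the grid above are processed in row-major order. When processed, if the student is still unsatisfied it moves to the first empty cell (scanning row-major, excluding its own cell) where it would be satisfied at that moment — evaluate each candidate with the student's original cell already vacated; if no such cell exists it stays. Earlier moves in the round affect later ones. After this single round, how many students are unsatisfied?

Initially unsatisfied (in order): (2,2).
  (2,2): no empty cell satisfies it; stays.
Resulting grid:
R - B
- B B
B B R
Unsatisfied now: (2,2).

1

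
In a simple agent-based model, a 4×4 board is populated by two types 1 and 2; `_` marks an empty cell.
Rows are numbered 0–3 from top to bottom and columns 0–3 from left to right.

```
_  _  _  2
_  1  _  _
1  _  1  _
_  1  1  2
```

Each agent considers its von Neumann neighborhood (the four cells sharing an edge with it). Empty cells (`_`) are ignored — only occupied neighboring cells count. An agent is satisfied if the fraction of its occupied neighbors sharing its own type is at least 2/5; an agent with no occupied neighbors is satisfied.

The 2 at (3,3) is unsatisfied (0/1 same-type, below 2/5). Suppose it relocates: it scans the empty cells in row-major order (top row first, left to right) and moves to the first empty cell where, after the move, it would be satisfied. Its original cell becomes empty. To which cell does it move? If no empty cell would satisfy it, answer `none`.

(0,0)

Vacating (3,3). Empty cells in order:
  (0,0): 0/0 same-type → satisfied — stop here.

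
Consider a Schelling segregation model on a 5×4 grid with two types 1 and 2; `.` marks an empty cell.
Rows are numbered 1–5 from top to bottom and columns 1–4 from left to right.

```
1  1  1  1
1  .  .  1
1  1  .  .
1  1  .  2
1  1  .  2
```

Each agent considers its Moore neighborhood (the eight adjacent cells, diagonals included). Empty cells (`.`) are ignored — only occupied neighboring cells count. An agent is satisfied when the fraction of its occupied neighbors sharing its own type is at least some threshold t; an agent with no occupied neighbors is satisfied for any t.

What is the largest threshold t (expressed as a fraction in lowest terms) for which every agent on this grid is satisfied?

Row 1: (1,1)1 2/2 · (1,2)1 3/3 · (1,3)1 3/3 · (1,4)1 2/2
Row 2: (2,1)1 4/4 · (2,4)1 2/2
Row 3: (3,1)1 4/4 · (3,2)1 4/4
Row 4: (4,1)1 5/5 · (4,2)1 5/5 · (4,4)2 1/1
Row 5: (5,1)1 3/3 · (5,2)1 3/3 · (5,4)2 1/1
The smallest same-type fraction is 2/2 at (1,1), which reduces to 1/1. Any threshold above that leaves this agent unsatisfied.

1/1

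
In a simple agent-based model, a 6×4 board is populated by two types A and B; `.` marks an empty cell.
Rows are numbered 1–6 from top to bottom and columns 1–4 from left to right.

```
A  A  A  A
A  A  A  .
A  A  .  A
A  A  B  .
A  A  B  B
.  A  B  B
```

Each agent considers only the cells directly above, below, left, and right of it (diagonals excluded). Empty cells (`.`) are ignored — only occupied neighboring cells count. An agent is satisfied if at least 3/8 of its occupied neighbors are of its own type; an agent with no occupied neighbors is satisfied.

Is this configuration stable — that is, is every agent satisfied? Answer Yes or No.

(1,1)A 2/2 satisfied
(1,2)A 3/3 satisfied
(1,3)A 3/3 satisfied
(1,4)A 1/1 satisfied
(2,1)A 3/3 satisfied
(2,2)A 4/4 satisfied
(2,3)A 2/2 satisfied
(3,1)A 3/3 satisfied
(3,2)A 3/3 satisfied
(3,4)A 0/0 satisfied
(4,1)A 3/3 satisfied
(4,2)A 3/4 satisfied
(4,3)B 1/2 satisfied
(5,1)A 2/2 satisfied
(5,2)A 3/4 satisfied
(5,3)B 3/4 satisfied
(5,4)B 2/2 satisfied
(6,2)A 1/2 satisfied
(6,3)B 2/3 satisfied
(6,4)B 2/2 satisfied
All meet the threshold, so the configuration is stable.

Yes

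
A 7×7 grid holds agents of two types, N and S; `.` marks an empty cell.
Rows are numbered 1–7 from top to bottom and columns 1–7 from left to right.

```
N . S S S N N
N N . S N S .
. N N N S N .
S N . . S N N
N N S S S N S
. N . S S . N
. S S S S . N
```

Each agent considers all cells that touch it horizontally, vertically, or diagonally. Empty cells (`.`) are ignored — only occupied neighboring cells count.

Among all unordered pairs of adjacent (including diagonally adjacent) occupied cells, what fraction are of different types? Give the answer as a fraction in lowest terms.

35/88

Scan each occupied cell's neighbors to the right and below (and the two forward diagonals) so each pair is counted once.
From row 1: 6 unlike of 16 pairs (running 6/16).
From row 2: 6 unlike of 14 pairs (running 12/30).
From row 3: 6 unlike of 13 pairs (running 18/43).
From row 4: 9 unlike of 16 pairs (running 27/59).
From row 5: 6 unlike of 17 pairs (running 33/76).
From row 6: 2 unlike of 9 pairs (running 35/85).
From row 7: 0 unlike of 3 pairs (running 35/88).
Total adjacent occupied pairs: 88; unlike-type pairs: 35.
35/88 is already in lowest terms.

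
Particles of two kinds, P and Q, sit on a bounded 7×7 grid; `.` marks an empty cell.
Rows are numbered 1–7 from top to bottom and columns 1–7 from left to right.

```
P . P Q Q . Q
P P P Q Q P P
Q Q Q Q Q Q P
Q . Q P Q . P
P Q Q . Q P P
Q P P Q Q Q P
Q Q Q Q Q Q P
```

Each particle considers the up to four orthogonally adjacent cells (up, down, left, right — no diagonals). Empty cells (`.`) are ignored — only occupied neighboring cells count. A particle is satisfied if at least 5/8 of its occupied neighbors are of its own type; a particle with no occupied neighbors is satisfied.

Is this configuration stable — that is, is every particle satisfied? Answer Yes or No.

Row 1: (1,1)P 1/1 satisfied · (1,3)P 1/2 not · (1,4)Q 2/3 satisfied · (1,5)Q 2/2 satisfied · (1,7)Q 0/1 not
Row 2: (2,1)P 2/3 satisfied · (2,2)P 2/3 satisfied · (2,3)P 2/4 not · (2,4)Q 3/4 satisfied · (2,5)Q 3/4 satisfied · (2,6)P 1/3 not · (2,7)P 2/3 satisfied
Row 3: (3,1)Q 2/3 satisfied · (3,2)Q 2/3 satisfied · (3,3)Q 3/4 satisfied · (3,4)Q 3/4 satisfied · (3,5)Q 4/4 satisfied · (3,6)Q 1/3 not · (3,7)P 2/3 satisfied
Row 4: (4,1)Q 1/2 not · (4,3)Q 2/3 satisfied · (4,4)P 0/3 not · (4,5)Q 2/3 satisfied · (4,7)P 2/2 satisfied
Row 5: (5,1)P 0/3 not · (5,2)Q 1/3 not · (5,3)Q 2/3 satisfied · (5,5)Q 2/3 satisfied · (5,6)P 1/3 not · (5,7)P 3/3 satisfied
Row 6: (6,1)Q 1/3 not · (6,2)P 1/4 not · (6,3)P 1/4 not · (6,4)Q 2/3 satisfied · (6,5)Q 4/4 satisfied · (6,6)Q 2/4 not · (6,7)P 2/3 satisfied
Row 7: (7,1)Q 2/2 satisfied · (7,2)Q 2/3 satisfied · (7,3)Q 2/3 satisfied · (7,4)Q 3/3 satisfied · (7,5)Q 3/3 satisfied · (7,6)Q 2/3 satisfied · (7,7)P 1/2 not
For instance (1,3) has only 1/2 same-type neighbors, below 5/8.

No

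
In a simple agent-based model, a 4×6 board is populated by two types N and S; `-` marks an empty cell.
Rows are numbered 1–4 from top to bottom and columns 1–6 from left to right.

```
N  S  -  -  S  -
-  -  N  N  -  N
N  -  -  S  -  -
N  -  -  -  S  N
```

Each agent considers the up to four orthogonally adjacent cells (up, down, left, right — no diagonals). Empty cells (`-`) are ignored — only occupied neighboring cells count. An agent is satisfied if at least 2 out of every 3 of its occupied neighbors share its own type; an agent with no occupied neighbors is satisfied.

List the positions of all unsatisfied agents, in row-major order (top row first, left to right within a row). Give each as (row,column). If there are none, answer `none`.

Row 1: (1,1)N 0/1 unhappy · (1,2)S 0/1 unhappy · (1,5)S 0/0 ok
Row 2: (2,3)N 1/1 ok · (2,4)N 1/2 unhappy · (2,6)N 0/0 ok
Row 3: (3,1)N 1/1 ok · (3,4)S 0/1 unhappy
Row 4: (4,1)N 1/1 ok · (4,5)S 0/1 unhappy · (4,6)N 0/1 unhappy

(1,1), (1,2), (2,4), (3,4), (4,5), (4,6)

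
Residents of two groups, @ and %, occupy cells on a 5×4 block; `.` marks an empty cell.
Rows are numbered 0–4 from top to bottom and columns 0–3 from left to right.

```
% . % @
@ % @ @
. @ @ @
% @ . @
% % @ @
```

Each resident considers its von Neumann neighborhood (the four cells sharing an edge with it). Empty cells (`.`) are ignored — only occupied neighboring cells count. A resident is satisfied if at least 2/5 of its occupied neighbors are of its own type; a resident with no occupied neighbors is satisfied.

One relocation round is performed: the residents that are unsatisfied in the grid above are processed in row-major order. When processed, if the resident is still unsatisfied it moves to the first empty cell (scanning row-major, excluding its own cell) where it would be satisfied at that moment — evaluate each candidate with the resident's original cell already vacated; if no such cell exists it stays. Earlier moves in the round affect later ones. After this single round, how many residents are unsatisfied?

1

Initially unsatisfied (in order): (0,0), (0,2), (1,0), (1,1), (3,1), (4,1).
  (0,0) → (0,1).
  (0,2) → (0,0).
  (1,0) → (0,2).
  (1,1) → (1,0).
  (3,1) → (1,1).
  (4,1): now satisfied by earlier moves; stays.
Resulting grid:
% % @ @
% @ @ @
. @ @ @
% . . @
% % @ @
Unsatisfied now: (0,1).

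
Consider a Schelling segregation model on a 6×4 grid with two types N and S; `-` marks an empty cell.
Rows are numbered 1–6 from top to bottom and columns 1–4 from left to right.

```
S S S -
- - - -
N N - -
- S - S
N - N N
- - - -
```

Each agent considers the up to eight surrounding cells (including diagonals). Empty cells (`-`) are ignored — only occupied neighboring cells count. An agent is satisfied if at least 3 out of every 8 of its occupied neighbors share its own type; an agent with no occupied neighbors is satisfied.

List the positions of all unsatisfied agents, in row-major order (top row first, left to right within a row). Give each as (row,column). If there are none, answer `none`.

Row 1: (1,1)S 1/1 ok · (1,2)S 2/2 ok · (1,3)S 1/1 ok
Row 3: (3,1)N 1/2 ok · (3,2)N 1/2 ok
Row 4: (4,2)S 0/4 unhappy · (4,4)S 0/2 unhappy
Row 5: (5,1)N 0/1 unhappy · (5,3)N 1/3 unhappy · (5,4)N 1/2 ok

(4,2), (4,4), (5,1), (5,3)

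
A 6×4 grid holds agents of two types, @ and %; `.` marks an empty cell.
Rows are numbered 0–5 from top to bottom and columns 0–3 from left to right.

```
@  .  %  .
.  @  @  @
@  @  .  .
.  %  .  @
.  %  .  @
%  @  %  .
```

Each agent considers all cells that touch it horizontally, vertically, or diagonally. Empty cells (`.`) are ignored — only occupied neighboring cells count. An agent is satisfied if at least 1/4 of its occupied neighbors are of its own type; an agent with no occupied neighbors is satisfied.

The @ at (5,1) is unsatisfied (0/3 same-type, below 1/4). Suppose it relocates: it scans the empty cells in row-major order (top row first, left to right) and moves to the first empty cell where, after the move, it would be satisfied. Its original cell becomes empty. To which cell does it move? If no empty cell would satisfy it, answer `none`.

(0,1)

Vacating (5,1). Empty cells in order:
  (0,1): 3/4 same-type → satisfied — stop here.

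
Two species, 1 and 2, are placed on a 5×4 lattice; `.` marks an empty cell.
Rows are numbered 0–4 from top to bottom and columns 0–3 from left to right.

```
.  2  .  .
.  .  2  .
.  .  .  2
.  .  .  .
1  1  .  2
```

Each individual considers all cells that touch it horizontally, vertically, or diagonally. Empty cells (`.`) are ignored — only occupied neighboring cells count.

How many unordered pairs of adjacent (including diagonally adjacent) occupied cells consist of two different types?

Scan each occupied cell's neighbors to the right and below (and the two forward diagonals) so each pair is counted once.
Row 0: 2(0,1)–2(1,2)=  → 0/1 unlike.
Row 1: 2(1,2)–2(2,3)=  → 0/1 unlike.
Row 4: 1(4,0)–1(4,1)=  → 0/1 unlike.
Total adjacent occupied pairs: 3; unlike-type pairs: 0.

0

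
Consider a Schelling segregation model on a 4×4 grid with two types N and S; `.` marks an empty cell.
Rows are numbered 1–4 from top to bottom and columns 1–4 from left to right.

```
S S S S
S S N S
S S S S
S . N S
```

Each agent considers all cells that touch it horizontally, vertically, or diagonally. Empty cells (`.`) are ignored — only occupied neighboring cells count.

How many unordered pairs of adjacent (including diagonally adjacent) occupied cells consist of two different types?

12

Scan each occupied cell's neighbors to the right and below (and the two forward diagonals) so each pair is counted once.
From row 1: 3 unlike of 13 pairs (running 3/13).
From row 2: 5 unlike of 13 pairs (running 8/26).
From row 3: 3 unlike of 10 pairs (running 11/36).
From row 4: 1 unlike of 1 pairs (running 12/37).
Total adjacent occupied pairs: 37; unlike-type pairs: 12.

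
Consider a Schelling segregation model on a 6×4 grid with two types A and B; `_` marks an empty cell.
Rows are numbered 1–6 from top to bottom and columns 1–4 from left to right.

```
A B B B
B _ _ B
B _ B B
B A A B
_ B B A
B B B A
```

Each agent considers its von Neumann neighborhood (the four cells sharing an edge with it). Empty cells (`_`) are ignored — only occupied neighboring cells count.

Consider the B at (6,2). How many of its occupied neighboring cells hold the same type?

3

Occupied neighbors of (6,2): (5,2)=B, (6,1)=B, (6,3)=B.
Same type (B): 3 of 3.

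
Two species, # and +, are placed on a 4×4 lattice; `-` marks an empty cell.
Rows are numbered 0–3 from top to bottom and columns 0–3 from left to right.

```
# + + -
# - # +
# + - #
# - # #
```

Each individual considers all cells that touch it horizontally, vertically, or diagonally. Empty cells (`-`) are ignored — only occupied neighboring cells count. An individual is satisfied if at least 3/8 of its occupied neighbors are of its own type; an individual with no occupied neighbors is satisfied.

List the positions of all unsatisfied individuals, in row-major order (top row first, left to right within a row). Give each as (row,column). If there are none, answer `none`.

(0,1), (1,2), (1,3), (2,1)

Row 0: (0,0)# 1/2 ✓ · (0,1)+ 1/4 ✗ · (0,2)+ 2/3 ✓
Row 1: (1,0)# 2/4 ✓ · (1,2)# 1/5 ✗ · (1,3)+ 1/3 ✗
Row 2: (2,0)# 2/3 ✓ · (2,1)+ 0/5 ✗ · (2,3)# 3/4 ✓
Row 3: (3,0)# 1/2 ✓ · (3,2)# 2/3 ✓ · (3,3)# 2/2 ✓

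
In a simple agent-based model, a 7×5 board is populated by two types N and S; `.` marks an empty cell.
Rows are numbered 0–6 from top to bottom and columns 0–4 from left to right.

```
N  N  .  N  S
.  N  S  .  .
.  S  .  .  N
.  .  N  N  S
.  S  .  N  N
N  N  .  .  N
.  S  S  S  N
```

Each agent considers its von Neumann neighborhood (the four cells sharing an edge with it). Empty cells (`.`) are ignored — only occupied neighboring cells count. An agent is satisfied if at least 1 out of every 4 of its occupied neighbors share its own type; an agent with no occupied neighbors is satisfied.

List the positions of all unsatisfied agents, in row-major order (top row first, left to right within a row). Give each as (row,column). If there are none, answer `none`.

Row 0: (0,0)N 1/1 ✓ · (0,1)N 2/2 ✓ · (0,3)N 0/1 ✗ · (0,4)S 0/1 ✗
Row 1: (1,1)N 1/3 ✓ · (1,2)S 0/1 ✗
Row 2: (2,1)S 0/1 ✗ · (2,4)N 0/1 ✗
Row 3: (3,2)N 1/1 ✓ · (3,3)N 2/3 ✓ · (3,4)S 0/3 ✗
Row 4: (4,1)S 0/1 ✗ · (4,3)N 2/2 ✓ · (4,4)N 2/3 ✓
Row 5: (5,0)N 1/1 ✓ · (5,1)N 1/3 ✓ · (5,4)N 2/2 ✓
Row 6: (6,1)S 1/2 ✓ · (6,2)S 2/2 ✓ · (6,3)S 1/2 ✓ · (6,4)N 1/2 ✓

(0,3), (0,4), (1,2), (2,1), (2,4), (3,4), (4,1)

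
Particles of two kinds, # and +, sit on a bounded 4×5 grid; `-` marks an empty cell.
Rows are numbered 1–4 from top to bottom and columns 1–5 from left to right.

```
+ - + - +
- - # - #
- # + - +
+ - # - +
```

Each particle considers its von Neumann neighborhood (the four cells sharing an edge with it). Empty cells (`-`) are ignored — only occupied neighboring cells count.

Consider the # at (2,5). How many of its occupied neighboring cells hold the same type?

0

Occupied neighbors of (2,5): (1,5)=+, (3,5)=+.
Same type (#): 0 of 2.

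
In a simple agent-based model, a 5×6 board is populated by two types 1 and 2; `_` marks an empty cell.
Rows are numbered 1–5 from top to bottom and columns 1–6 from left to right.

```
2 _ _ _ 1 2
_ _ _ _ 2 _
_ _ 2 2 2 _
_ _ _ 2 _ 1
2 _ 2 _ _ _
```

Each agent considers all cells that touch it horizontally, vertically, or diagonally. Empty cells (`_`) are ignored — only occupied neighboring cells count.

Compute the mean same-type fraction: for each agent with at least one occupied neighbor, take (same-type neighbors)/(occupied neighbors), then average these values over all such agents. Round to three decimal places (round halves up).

0.667

Row 1: (1,1)2 — no occupied neighbors · (1,5)1 0/2 · (1,6)2 1/2
Row 2: (2,5)2 3/4
Row 3: (3,3)2 2/2 · (3,4)2 4/4 · (3,5)2 3/4
Row 4: (4,4)2 4/4 · (4,6)1 0/1
Row 5: (5,1)2 — no occupied neighbors · (5,3)2 1/1
Sum over 9 agents: 0/2 + 1/2 + 3/4 + 2/2 + 4/4 + 3/4 + 4/4 + 0/1 + 1/1 = 6; mean = 6 ÷ 9 = 2/3 = 0.666666… → 0.667.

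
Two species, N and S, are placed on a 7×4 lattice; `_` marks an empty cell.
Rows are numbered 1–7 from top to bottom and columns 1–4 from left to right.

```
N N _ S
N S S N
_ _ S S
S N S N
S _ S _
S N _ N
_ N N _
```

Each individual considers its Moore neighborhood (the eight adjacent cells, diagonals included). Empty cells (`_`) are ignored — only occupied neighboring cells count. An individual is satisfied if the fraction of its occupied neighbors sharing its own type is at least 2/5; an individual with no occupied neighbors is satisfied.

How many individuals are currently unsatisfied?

Row 1: (1,1)N 2/3 ✓ · (1,2)N 2/4 ✓ · (1,4)S 1/2 ✓
Row 2: (2,1)N 2/3 ✓ · (2,2)S 2/5 ✓ · (2,3)S 4/6 ✓ · (2,4)N 0/4 ✗
Row 3: (3,3)S 4/7 ✓ · (3,4)S 3/5 ✓
Row 4: (4,1)S 1/2 ✓ · (4,2)N 0/5 ✗ · (4,3)S 3/5 ✓ · (4,4)N 0/4 ✗
Row 5: (5,1)S 2/4 ✓ · (5,3)S 1/5 ✗
Row 6: (6,1)S 1/3 ✗ · (6,2)N 2/5 ✓ · (6,4)N 1/2 ✓
Row 7: (7,2)N 2/3 ✓ · (7,3)N 3/3 ✓
Unsatisfied: (2,4), (4,2), (4,4), (5,3), (6,1) — 5 in total.

5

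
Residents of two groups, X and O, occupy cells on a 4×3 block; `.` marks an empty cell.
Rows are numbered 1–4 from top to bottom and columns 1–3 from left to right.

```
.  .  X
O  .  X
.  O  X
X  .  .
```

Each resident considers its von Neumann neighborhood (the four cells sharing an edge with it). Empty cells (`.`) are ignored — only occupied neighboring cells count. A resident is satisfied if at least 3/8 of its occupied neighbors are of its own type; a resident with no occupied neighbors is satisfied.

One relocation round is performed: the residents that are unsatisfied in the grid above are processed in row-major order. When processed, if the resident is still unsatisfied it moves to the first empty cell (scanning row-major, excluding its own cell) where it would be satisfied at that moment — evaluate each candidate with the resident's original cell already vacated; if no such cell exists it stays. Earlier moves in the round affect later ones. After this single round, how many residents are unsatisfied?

Initially unsatisfied (in order): (3,2).
  (3,2) → (1,1).
Resulting grid:
O . X
O . X
. . X
X . .
All satisfied now.

0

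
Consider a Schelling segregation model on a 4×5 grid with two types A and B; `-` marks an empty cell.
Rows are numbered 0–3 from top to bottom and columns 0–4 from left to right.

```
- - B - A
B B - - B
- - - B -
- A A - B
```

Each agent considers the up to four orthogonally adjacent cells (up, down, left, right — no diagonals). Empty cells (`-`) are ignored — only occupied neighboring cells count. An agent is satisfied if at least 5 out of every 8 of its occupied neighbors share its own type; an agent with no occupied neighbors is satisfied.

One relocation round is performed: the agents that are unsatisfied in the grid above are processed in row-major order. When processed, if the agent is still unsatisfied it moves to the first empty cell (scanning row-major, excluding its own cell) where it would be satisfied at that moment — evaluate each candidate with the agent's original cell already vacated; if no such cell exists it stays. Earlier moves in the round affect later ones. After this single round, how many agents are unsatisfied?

0

Initially unsatisfied (in order): (0,4), (1,4).
  (0,4) → (3,0).
  (1,4): now satisfied by earlier moves; stays.
Resulting grid:
- - B - -
B B - - B
- - - B -
A A A - B
All satisfied now.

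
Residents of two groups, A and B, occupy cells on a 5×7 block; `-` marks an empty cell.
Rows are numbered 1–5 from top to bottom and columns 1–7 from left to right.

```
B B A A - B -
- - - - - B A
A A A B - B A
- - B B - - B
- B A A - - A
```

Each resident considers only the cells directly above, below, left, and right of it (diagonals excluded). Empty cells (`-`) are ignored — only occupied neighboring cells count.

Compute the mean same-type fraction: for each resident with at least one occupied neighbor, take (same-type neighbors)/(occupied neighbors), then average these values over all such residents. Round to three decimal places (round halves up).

(1,1)B 1/1
(1,2)B 1/2
(1,3)A 1/2
(1,4)A 1/1
(1,6)B 1/1
(2,6)B 2/3
(2,7)A 1/2
(3,1)A 1/1
(3,2)A 2/2
(3,3)A 1/3
(3,4)B 1/2
(3,6)B 1/2
(3,7)A 1/3
(4,3)B 1/3
(4,4)B 2/3
(4,7)B 0/2
(5,2)B 0/1
(5,3)A 1/3
(5,4)A 1/2
(5,7)A 0/1
Sum over 20 residents: 1/1 + 1/2 + 1/2 + 1/1 + 1/1 + 2/3 + 1/2 + 1/1 + 2/2 + 1/3 + 1/2 + 1/2 + 1/3 + 1/3 + 2/3 + 0/2 + 0/1 + 1/3 + 1/2 + 0/1 = 32/3; mean = 32/3 ÷ 20 = 8/15 = 0.533333… → 0.533.

0.533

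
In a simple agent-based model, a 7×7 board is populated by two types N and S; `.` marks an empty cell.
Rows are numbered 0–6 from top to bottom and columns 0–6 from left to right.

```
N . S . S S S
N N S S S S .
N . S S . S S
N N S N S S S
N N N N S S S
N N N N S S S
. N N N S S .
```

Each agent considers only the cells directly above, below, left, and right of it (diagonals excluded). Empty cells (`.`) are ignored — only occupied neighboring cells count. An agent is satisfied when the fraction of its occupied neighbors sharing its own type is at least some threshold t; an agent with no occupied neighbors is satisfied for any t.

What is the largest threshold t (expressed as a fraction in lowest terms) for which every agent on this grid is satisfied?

1/4

Row 0: (0,0)N 1/1 · (0,2)S 1/1 · (0,4)S 2/2 · (0,5)S 3/3 · (0,6)S 1/1
Row 1: (1,0)N 3/3 · (1,1)N 1/2 · (1,2)S 3/4 · (1,3)S 3/3 · (1,4)S 3/3 · (1,5)S 3/3
Row 2: (2,0)N 2/2 · (2,2)S 3/3 · (2,3)S 2/3 · (2,5)S 3/3 · (2,6)S 2/2
Row 3: (3,0)N 3/3 · (3,1)N 2/3 · (3,2)S 1/4 · (3,3)N 1/4 · (3,4)S 2/3 · (3,5)S 4/4 · (3,6)S 3/3
Row 4: (4,0)N 3/3 · (4,1)N 4/4 · (4,2)N 3/4 · (4,3)N 3/4 · (4,4)S 3/4 · (4,5)S 4/4 · (4,6)S 3/3
Row 5: (5,0)N 2/2 · (5,1)N 4/4 · (5,2)N 4/4 · (5,3)N 3/4 · (5,4)S 3/4 · (5,5)S 4/4 · (5,6)S 2/2
Row 6: (6,1)N 2/2 · (6,2)N 3/3 · (6,3)N 2/3 · (6,4)S 2/3 · (6,5)S 2/2
The smallest same-type fraction is 1/4 at (3,2), which reduces to 1/4. Any threshold above that leaves this agent unsatisfied.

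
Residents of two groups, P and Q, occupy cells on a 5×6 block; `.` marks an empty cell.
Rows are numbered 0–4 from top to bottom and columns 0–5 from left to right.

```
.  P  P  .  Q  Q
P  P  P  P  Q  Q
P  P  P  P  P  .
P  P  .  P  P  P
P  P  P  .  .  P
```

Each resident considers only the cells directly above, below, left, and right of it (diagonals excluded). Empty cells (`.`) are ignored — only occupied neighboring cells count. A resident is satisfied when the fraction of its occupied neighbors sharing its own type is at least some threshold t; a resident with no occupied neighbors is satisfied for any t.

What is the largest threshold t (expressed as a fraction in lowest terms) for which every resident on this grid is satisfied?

1/2

(0,1)P 2/2
(0,2)P 2/2
(0,4)Q 2/2
(0,5)Q 2/2
(1,0)P 2/2
(1,1)P 4/4
(1,2)P 4/4
(1,3)P 2/3
(1,4)Q 2/4
(1,5)Q 2/2
(2,0)P 3/3
(2,1)P 4/4
(2,2)P 3/3
(2,3)P 4/4
(2,4)P 2/3
(3,0)P 3/3
(3,1)P 3/3
(3,3)P 2/2
(3,4)P 3/3
(3,5)P 2/2
(4,0)P 2/2
(4,1)P 3/3
(4,2)P 1/1
(4,5)P 1/1
The smallest same-type fraction is 2/4 at (1,4), which reduces to 1/2. Any threshold above that leaves this resident unsatisfied.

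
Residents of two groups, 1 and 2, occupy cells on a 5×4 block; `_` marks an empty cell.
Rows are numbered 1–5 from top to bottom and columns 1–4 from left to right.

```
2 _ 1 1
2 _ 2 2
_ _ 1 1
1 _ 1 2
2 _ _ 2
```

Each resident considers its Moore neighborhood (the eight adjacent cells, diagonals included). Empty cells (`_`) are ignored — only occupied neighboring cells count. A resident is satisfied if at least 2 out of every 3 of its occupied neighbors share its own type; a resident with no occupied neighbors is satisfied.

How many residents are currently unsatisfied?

Row 1: (1,1)2 1/1 satisfied · (1,3)1 1/3 not · (1,4)1 1/3 not
Row 2: (2,1)2 1/1 satisfied · (2,3)2 1/5 not · (2,4)2 1/5 not
Row 3: (3,3)1 2/5 not · (3,4)1 2/5 not
Row 4: (4,1)1 0/1 not · (4,3)1 2/4 not · (4,4)2 1/4 not
Row 5: (5,1)2 0/1 not · (5,4)2 1/2 not
Unsatisfied: (1,3), (1,4), (2,3), (2,4), (3,3), (3,4), (4,1), (4,3), (4,4), (5,1), (5,4) — 11 in total.

11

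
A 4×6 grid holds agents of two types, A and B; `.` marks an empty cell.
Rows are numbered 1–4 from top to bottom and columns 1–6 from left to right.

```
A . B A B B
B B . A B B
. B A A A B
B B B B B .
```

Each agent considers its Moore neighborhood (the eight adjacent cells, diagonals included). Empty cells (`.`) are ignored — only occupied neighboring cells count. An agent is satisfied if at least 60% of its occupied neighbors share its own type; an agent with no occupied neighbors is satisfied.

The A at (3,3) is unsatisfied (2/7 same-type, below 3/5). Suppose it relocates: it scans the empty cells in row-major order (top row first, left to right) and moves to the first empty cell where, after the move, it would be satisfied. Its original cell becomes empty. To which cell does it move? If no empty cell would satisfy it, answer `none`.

Vacating (3,3). Empty cells in order:
  (1,2): 1/4 same-type → still unsatisfied.
  (2,3): 3/6 same-type → still unsatisfied.
  (3,1): 0/5 same-type → still unsatisfied.
  (4,6): 1/3 same-type → still unsatisfied.

none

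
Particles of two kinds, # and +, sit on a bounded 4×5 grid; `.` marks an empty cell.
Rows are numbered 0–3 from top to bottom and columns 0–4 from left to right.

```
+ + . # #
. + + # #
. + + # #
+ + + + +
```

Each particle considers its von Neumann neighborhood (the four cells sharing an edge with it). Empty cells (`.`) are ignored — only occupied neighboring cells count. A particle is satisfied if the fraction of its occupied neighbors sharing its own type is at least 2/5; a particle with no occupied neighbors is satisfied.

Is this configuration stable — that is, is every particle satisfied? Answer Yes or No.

Yes

Row 0: (0,0)+ 1/1 ✓ · (0,1)+ 2/2 ✓ · (0,3)# 2/2 ✓ · (0,4)# 2/2 ✓
Row 1: (1,1)+ 3/3 ✓ · (1,2)+ 2/3 ✓ · (1,3)# 3/4 ✓ · (1,4)# 3/3 ✓
Row 2: (2,1)+ 3/3 ✓ · (2,2)+ 3/4 ✓ · (2,3)# 2/4 ✓ · (2,4)# 2/3 ✓
Row 3: (3,0)+ 1/1 ✓ · (3,1)+ 3/3 ✓ · (3,2)+ 3/3 ✓ · (3,3)+ 2/3 ✓ · (3,4)+ 1/2 ✓
All meet the threshold, so the configuration is stable.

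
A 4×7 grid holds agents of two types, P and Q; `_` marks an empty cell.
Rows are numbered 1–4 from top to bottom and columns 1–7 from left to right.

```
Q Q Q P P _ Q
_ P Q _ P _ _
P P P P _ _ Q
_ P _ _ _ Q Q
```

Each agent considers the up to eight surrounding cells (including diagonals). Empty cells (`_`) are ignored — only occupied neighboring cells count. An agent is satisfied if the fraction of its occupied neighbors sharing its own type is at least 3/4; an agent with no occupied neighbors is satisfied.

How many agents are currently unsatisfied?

6

(1,1)Q 1/2 unhappy
(1,2)Q 3/4 ok
(1,3)Q 2/4 unhappy
(1,4)P 2/4 unhappy
(1,5)P 2/2 ok
(1,7)Q 0/0 ok
(2,2)P 3/7 unhappy
(2,3)Q 2/7 unhappy
(2,5)P 3/3 ok
(3,1)P 3/3 ok
(3,2)P 4/5 ok
(3,3)P 4/5 ok
(3,4)P 2/3 unhappy
(3,7)Q 2/2 ok
(4,2)P 3/3 ok
(4,6)Q 2/2 ok
(4,7)Q 2/2 ok
Unsatisfied: (1,1), (1,3), (1,4), (2,2), (2,3), (3,4) — 6 in total.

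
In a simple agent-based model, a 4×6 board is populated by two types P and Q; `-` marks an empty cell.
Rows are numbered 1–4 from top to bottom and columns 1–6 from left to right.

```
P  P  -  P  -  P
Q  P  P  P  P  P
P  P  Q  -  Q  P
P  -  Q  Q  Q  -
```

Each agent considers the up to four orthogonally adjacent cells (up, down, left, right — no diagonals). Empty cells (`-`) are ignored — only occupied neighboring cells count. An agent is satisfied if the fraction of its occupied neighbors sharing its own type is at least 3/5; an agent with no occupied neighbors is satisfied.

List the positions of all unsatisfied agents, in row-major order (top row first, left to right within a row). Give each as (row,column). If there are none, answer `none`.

(1,1)P 1/2 not
(1,2)P 2/2 satisfied
(1,4)P 1/1 satisfied
(1,6)P 1/1 satisfied
(2,1)Q 0/3 not
(2,2)P 3/4 satisfied
(2,3)P 2/3 satisfied
(2,4)P 3/3 satisfied
(2,5)P 2/3 satisfied
(2,6)P 3/3 satisfied
(3,1)P 2/3 satisfied
(3,2)P 2/3 satisfied
(3,3)Q 1/3 not
(3,5)Q 1/3 not
(3,6)P 1/2 not
(4,1)P 1/1 satisfied
(4,3)Q 2/2 satisfied
(4,4)Q 2/2 satisfied
(4,5)Q 2/2 satisfied

(1,1), (2,1), (3,3), (3,5), (3,6)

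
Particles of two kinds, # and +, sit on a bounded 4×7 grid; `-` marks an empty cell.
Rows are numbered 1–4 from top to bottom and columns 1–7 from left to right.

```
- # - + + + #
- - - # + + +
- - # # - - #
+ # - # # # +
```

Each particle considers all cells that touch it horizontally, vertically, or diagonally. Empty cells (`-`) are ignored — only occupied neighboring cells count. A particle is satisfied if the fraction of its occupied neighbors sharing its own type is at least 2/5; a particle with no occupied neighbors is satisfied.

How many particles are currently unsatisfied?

4

Row 1: (1,2)# 0/0 satisfied · (1,4)+ 2/3 satisfied · (1,5)+ 4/5 satisfied · (1,6)+ 4/5 satisfied · (1,7)# 0/3 not
Row 2: (2,4)# 2/5 satisfied · (2,5)+ 4/6 satisfied · (2,6)+ 4/6 satisfied · (2,7)+ 2/4 satisfied
Row 3: (3,3)# 4/4 satisfied · (3,4)# 4/5 satisfied · (3,7)# 1/4 not
Row 4: (4,1)+ 0/1 not · (4,2)# 1/2 satisfied · (4,4)# 3/3 satisfied · (4,5)# 3/3 satisfied · (4,6)# 2/3 satisfied · (4,7)+ 0/2 not
Unsatisfied: (1,7), (3,7), (4,1), (4,7) — 4 in total.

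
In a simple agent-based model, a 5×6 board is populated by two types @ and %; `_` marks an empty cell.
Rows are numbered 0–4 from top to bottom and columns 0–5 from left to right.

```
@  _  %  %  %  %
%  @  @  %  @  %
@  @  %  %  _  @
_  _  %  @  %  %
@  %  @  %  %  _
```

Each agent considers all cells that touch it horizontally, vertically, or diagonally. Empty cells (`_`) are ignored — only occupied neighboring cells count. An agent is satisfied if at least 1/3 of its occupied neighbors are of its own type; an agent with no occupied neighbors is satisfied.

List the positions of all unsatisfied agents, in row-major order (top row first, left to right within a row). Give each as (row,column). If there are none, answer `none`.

(0,0)@ 1/2 ✓
(0,2)% 2/4 ✓
(0,3)% 3/5 ✓
(0,4)% 4/5 ✓
(0,5)% 2/3 ✓
(1,0)% 0/4 ✗
(1,1)@ 4/7 ✓
(1,2)@ 2/7 ✗
(1,3)% 5/7 ✓
(1,4)@ 1/7 ✗
(1,5)% 2/4 ✓
(2,0)@ 2/3 ✓
(2,1)@ 3/6 ✓
(2,2)% 3/7 ✓
(2,3)% 4/7 ✓
(2,5)@ 1/4 ✗
(3,2)% 4/7 ✓
(3,3)@ 1/7 ✗
(3,4)% 4/6 ✓
(3,5)% 2/3 ✓
(4,0)@ 0/1 ✗
(4,1)% 1/3 ✓
(4,2)@ 1/4 ✗
(4,3)% 3/5 ✓
(4,4)% 3/4 ✓

(1,0), (1,2), (1,4), (2,5), (3,3), (4,0), (4,2)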